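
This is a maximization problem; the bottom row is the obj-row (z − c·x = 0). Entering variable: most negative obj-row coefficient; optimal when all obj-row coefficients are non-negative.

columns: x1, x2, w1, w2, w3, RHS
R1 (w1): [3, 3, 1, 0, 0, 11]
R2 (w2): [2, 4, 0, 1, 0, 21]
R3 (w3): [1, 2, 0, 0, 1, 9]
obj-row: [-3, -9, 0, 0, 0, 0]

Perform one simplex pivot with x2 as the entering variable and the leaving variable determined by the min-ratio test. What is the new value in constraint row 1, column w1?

Ratio test on column x2 — row 1: 11/3 = 11/3; row 2: 21/4 = 21/4; row 3: 9/2 = 9/2. Minimum is 11/3 at row 1 (w1 leaves); pivot element 3.
Divide row 1 by 3; eliminate column x2 from the other rows.
In the new row 1, the w1 entry is the old entry divided by the pivot: 1/3 = 1/3.

1/3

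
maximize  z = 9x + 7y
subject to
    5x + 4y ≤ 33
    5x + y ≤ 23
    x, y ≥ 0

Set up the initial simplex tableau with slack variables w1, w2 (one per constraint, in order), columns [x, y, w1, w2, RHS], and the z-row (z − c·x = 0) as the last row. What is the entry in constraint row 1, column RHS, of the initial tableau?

The RHS of constraint 1 is b_1 = 33.

33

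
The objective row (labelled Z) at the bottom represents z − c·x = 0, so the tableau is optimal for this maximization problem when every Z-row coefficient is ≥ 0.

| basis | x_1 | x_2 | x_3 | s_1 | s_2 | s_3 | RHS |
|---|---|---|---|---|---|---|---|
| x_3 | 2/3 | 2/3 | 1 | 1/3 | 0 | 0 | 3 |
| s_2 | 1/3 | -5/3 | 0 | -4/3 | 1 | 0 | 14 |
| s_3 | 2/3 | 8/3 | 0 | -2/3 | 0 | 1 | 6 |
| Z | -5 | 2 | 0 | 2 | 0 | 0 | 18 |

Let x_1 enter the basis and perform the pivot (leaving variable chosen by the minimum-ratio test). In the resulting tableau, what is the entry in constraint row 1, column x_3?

Ratio test on column x_1 — row 1: 3/(2/3) = 9/2; row 2: 14/(1/3) = 42; row 3: 6/(2/3) = 9. Minimum is 9/2 at row 1 (x_3 leaves); pivot element 2/3.
Divide row 1 by 2/3; eliminate column x_1 from the other rows.
In the new row 1, the x_3 entry is the old entry divided by the pivot: 1/(2/3) = 3/2.

3/2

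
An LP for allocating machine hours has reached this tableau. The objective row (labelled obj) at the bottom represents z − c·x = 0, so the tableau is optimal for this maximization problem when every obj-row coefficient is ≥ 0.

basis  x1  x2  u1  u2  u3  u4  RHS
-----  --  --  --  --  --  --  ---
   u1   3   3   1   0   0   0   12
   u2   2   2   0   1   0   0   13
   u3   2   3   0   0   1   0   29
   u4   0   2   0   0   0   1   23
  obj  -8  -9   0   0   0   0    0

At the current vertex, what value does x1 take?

0

x1 is not in the basis, so in the current basic feasible solution x1 = 0.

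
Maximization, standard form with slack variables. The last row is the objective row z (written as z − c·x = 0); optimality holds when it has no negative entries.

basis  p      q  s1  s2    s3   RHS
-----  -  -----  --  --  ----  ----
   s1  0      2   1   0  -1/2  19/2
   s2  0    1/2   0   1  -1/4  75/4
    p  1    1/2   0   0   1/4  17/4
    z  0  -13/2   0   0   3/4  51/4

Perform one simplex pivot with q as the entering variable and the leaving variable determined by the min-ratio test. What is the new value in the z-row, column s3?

-7/8

Ratio test on column q — row 1: (19/2)/2 = 19/4; row 2: (75/4)/(1/2) = 75/2; row 3: (17/4)/(1/2) = 17/2. Minimum is 19/4 at row 1 (s1 leaves); pivot element 2.
Divide row 1 by 2; eliminate column q from the other rows.
z-row update in column s3: 3/4 − (-13/2)·(-1/4) = -7/8.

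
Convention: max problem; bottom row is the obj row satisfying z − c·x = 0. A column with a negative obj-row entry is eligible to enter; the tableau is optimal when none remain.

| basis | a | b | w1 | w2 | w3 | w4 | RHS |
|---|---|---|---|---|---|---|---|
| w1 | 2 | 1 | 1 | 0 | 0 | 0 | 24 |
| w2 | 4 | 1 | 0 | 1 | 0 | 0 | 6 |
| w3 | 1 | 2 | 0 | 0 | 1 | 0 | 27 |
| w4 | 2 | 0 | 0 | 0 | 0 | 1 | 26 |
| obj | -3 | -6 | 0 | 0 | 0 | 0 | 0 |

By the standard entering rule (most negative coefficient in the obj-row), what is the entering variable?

b

Negative obj-row entries: a: -3, b: -6.
The most negative is -6 in column b, so b enters.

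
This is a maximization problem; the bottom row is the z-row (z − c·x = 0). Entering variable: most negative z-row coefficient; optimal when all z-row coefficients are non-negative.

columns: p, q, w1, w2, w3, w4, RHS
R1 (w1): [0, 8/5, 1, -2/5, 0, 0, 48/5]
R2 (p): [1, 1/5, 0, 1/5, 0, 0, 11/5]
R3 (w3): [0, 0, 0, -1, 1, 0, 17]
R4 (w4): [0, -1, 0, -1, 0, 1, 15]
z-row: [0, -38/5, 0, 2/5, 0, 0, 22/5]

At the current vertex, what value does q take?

0

q is not in the basis, so in the current basic feasible solution q = 0.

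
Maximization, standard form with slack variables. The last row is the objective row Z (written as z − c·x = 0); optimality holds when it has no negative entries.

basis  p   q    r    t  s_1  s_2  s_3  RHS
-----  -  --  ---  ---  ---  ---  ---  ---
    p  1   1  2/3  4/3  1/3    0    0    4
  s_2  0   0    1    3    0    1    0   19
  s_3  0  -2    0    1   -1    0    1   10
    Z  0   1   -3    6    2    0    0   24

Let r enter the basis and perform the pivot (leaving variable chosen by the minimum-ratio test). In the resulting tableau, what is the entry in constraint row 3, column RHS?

Ratio test on column r — row 1: 4/(2/3) = 6; row 2: 19/1 = 19; row 3: entry 0 ≤ 0. Minimum is 6 at row 1 (p leaves); pivot element 2/3.
Divide row 1 by 2/3; eliminate column r from the other rows.
Row 3 update in column RHS: 10 − 0·6 = 10.

10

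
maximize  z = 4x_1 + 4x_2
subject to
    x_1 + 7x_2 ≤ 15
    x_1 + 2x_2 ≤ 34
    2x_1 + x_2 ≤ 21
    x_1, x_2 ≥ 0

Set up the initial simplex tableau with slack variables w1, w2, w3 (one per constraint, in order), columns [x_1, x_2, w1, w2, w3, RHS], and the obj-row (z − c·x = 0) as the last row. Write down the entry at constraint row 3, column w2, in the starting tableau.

Slack w2 belongs to constraint 2; its column is the unit vector e_2, so the entry in row 3 is 0.

0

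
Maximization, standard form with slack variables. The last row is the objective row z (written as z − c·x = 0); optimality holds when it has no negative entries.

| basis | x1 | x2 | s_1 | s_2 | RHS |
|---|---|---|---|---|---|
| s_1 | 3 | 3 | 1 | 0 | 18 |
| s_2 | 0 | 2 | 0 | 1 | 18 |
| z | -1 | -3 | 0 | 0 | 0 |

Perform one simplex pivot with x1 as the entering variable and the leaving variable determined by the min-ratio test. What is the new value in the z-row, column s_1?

1/3

Ratio test on column x1 — row 1: 18/3 = 6; row 2: entry 0 ≤ 0. Minimum is 6 at row 1 (s_1 leaves); pivot element 3.
Divide row 1 by 3; eliminate column x1 from the other rows.
z-row update in column s_1: 0 − (-1)·(1/3) = 1/3.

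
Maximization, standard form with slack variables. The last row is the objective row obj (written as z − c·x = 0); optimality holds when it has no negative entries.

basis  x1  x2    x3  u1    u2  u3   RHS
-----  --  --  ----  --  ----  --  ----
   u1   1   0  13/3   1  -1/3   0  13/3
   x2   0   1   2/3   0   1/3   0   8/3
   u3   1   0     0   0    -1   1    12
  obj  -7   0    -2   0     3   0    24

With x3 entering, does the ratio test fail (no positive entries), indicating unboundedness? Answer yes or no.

Column x3 has positive entries in row(s) 1, 2, so the ratio test bounds it — not unbounded.

no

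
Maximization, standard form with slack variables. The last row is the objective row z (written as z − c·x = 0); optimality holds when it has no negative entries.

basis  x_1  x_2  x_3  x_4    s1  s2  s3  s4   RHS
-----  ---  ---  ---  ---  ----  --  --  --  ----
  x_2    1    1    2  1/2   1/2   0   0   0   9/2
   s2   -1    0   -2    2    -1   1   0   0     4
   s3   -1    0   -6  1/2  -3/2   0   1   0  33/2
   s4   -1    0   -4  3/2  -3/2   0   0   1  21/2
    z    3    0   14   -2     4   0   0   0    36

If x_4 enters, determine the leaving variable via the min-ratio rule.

s2

Column x_4 entries and ratios — x_2: (9/2)/(1/2) = 9; s2: 4/2 = 2; s3: (33/2)/(1/2) = 33; s4: (21/2)/(3/2) = 7.
Smallest ratio is 2 in the row of s2, so s2 leaves.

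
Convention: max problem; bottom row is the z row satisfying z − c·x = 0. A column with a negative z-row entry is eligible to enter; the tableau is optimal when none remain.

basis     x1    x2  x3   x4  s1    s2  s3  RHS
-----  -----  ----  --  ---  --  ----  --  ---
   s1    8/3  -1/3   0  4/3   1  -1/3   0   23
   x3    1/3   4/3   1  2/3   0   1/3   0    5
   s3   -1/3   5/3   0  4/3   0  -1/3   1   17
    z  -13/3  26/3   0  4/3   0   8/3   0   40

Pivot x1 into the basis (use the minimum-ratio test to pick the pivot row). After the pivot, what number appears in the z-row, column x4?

7/2

Ratio test on column x1 — row 1: 23/(8/3) = 69/8; row 2: 5/(1/3) = 15; row 3: entry -1/3 ≤ 0. Minimum is 69/8 at row 1 (s1 leaves); pivot element 8/3.
Divide row 1 by 8/3; eliminate column x1 from the other rows.
z-row update in column x4: 4/3 − (-13/3)·(1/2) = 7/2.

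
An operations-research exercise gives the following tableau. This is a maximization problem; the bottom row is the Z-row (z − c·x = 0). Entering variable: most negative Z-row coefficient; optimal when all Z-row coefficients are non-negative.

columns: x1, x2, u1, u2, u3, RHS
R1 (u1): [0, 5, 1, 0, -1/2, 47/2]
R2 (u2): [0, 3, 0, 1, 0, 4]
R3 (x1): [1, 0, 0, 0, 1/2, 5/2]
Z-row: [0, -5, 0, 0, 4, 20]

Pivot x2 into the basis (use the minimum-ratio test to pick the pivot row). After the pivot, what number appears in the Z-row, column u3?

4

Ratio test on column x2 — row 1: (47/2)/5 = 47/10; row 2: 4/3 = 4/3; row 3: entry 0 ≤ 0. Minimum is 4/3 at row 2 (u2 leaves); pivot element 3.
Divide row 2 by 3; eliminate column x2 from the other rows.
Z-row update in column u3: 4 − (-5)·0 = 4.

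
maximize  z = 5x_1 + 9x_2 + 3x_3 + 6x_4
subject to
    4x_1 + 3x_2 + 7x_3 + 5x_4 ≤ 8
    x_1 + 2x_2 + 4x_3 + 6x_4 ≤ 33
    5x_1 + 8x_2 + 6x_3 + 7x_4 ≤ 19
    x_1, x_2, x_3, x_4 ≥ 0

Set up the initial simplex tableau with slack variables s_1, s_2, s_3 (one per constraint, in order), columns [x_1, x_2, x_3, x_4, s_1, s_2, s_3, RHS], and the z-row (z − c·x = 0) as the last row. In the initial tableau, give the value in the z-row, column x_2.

The z-row carries the negated objective coefficients: the x_2 entry is -9.

-9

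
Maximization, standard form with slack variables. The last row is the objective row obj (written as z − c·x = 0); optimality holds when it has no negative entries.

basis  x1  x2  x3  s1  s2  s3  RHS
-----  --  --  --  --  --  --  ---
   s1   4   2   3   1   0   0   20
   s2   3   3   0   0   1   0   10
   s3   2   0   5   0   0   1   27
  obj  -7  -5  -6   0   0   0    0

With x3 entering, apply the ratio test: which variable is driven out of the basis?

Column x3 entries and ratios — s1: 20/3 = 20/3; s2: 0 ≤ 0, skip; s3: 27/5 = 27/5.
Smallest ratio is 27/5 in the row of s3, so s3 leaves.

s3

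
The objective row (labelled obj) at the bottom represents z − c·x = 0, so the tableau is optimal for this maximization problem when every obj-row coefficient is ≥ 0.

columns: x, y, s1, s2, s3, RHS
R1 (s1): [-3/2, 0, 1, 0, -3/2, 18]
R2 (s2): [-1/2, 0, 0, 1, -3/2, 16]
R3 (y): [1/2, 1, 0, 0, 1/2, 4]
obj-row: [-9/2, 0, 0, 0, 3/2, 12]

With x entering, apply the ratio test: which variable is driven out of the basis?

Column x entries and ratios — s1: -3/2 ≤ 0, skip; s2: -1/2 ≤ 0, skip; y: 4/(1/2) = 8.
Smallest ratio is 8 in the row of y, so y leaves.

y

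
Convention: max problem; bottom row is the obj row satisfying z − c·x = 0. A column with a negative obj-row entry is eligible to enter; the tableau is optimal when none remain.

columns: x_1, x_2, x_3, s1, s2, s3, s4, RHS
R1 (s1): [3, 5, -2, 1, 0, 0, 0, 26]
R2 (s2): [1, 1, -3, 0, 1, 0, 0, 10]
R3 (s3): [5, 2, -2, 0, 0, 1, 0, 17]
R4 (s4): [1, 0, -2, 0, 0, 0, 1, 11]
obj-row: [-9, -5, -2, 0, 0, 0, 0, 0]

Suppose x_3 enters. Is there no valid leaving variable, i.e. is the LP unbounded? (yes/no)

yes

Every constraint-row entry in column x_3 is ≤ 0, so increasing x_3 is unbounded.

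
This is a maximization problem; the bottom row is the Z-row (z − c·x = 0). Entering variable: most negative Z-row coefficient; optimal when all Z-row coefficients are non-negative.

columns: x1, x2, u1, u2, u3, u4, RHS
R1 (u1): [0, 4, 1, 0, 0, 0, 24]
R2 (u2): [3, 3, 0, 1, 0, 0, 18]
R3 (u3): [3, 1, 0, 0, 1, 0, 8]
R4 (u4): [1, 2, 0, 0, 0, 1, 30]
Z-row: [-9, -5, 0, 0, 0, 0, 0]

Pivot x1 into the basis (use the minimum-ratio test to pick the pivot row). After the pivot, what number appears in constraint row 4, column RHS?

Ratio test on column x1 — row 1: entry 0 ≤ 0; row 2: 18/3 = 6; row 3: 8/3 = 8/3; row 4: 30/1 = 30. Minimum is 8/3 at row 3 (u3 leaves); pivot element 3.
Divide row 3 by 3; eliminate column x1 from the other rows.
Row 4 update in column RHS: 30 − 1·(8/3) = 82/3.

82/3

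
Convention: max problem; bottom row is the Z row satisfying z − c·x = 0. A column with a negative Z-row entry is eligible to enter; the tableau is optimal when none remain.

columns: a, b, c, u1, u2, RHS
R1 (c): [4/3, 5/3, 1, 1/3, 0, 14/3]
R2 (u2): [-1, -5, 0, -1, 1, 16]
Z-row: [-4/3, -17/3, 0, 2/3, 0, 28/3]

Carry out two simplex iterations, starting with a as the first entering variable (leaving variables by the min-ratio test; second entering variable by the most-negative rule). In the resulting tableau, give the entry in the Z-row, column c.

17/5

Ratio test on column a — row 1: (14/3)/(4/3) = 7/2; row 2: entry -1 ≤ 0. Minimum is 7/2 at row 1 (c leaves); pivot element 4/3.
Divide row 1 by 4/3; eliminate column a from the other rows.
Second iteration: most negative Z-row entry is -4 in column b, so b enters.
Ratio test on column b — row 1: (7/2)/(5/4) = 14/5; row 2: entry -15/4 ≤ 0. Minimum is 14/5 at row 1 (a leaves); pivot element 5/4.
Divide row 1 by 5/4; eliminate column b from the other rows.
After both pivots, the entry at the Z-row, column c is 17/5.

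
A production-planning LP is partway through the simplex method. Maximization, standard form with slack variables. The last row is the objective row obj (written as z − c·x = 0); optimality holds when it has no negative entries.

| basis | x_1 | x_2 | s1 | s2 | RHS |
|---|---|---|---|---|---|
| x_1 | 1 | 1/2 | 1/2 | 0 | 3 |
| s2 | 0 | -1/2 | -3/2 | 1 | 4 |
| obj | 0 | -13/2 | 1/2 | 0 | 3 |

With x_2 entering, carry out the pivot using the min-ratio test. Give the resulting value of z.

Ratio test on column x_2 — row 1: 3/(1/2) = 6; row 2: entry -1/2 ≤ 0. Minimum is 6 at row 1 (x_1 leaves); pivot element 1/2.
Pivot on row 1; the obj-row RHS becomes 3 − (-13/2)·6 = 42.

42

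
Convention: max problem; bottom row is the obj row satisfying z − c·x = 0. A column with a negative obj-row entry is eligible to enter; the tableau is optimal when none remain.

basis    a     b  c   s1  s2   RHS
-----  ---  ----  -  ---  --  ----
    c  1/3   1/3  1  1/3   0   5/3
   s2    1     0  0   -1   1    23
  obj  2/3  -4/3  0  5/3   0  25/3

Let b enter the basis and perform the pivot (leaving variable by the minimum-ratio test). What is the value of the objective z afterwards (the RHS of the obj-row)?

Ratio test on column b — row 1: (5/3)/(1/3) = 5; row 2: entry 0 ≤ 0. Minimum is 5 at row 1 (c leaves); pivot element 1/3.
Pivot on row 1; the obj-row RHS becomes 25/3 − (-4/3)·5 = 15.

15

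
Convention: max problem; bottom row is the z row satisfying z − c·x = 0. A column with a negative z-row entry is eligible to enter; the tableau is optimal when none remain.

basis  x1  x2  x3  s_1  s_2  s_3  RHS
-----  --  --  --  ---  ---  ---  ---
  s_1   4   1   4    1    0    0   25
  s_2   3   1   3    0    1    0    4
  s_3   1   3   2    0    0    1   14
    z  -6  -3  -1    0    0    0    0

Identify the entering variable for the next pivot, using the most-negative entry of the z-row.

x1

Negative z-row entries: x1: -6, x2: -3, x3: -1.
The most negative is -6 in column x1, so x1 enters.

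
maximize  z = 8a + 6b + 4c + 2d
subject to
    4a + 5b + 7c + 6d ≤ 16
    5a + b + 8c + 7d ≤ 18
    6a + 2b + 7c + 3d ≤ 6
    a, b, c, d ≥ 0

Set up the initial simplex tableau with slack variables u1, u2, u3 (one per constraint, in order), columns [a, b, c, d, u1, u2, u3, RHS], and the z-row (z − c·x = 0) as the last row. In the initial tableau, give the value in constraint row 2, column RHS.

18

The RHS of constraint 2 is b_2 = 18.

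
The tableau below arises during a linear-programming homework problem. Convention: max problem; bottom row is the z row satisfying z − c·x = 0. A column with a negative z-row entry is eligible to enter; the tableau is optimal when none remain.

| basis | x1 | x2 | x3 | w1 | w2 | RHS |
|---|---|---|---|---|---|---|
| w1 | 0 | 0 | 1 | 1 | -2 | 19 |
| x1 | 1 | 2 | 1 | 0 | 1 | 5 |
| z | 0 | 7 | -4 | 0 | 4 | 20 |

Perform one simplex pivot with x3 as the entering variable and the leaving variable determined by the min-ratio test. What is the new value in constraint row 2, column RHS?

Ratio test on column x3 — row 1: 19/1 = 19; row 2: 5/1 = 5. Minimum is 5 at row 2 (x1 leaves); pivot element 1.
Divide row 2 by 1; eliminate column x3 from the other rows.
In the new row 2, the RHS entry is the old entry divided by the pivot: 5/1 = 5.

5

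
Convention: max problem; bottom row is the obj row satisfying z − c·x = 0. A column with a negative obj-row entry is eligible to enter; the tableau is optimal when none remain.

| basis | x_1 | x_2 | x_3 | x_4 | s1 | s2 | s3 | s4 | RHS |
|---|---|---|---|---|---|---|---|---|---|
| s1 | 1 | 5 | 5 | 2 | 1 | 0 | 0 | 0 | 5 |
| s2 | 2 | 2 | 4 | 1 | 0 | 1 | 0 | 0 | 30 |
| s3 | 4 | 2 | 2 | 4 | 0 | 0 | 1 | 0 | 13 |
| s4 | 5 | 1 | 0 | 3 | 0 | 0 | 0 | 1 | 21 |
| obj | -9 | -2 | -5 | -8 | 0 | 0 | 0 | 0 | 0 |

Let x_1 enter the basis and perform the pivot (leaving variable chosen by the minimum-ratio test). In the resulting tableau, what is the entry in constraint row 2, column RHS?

Ratio test on column x_1 — row 1: 5/1 = 5; row 2: 30/2 = 15; row 3: 13/4 = 13/4; row 4: 21/5 = 21/5. Minimum is 13/4 at row 3 (s3 leaves); pivot element 4.
Divide row 3 by 4; eliminate column x_1 from the other rows.
Row 2 update in column RHS: 30 − 2·(13/4) = 47/2.

47/2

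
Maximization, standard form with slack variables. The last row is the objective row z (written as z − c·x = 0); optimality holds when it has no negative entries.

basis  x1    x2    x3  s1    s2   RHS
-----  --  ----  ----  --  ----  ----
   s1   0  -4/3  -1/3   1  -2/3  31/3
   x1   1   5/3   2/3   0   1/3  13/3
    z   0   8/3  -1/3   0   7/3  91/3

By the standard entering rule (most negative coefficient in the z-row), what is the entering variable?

Negative z-row entries: x3: -1/3.
The most negative is -1/3 in column x3, so x3 enters.

x3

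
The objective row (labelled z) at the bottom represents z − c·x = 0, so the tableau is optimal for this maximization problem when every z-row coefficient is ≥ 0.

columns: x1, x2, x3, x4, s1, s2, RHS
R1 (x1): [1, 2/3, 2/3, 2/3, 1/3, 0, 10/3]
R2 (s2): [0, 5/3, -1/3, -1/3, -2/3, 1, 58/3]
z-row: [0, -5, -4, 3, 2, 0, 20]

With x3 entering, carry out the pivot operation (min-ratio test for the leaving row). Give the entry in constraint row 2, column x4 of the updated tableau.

Ratio test on column x3 — row 1: (10/3)/(2/3) = 5; row 2: entry -1/3 ≤ 0. Minimum is 5 at row 1 (x1 leaves); pivot element 2/3.
Divide row 1 by 2/3; eliminate column x3 from the other rows.
Row 2 update in column x4: -1/3 − (-1/3)·1 = 0.

0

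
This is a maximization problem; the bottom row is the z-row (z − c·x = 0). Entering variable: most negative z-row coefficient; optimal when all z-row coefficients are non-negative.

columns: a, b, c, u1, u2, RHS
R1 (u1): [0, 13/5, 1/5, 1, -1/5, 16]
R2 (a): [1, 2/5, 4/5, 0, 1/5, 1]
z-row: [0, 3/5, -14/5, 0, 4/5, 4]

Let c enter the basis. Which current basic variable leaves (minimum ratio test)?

a

Column c entries and ratios — u1: 16/(1/5) = 80; a: 1/(4/5) = 5/4.
Smallest ratio is 5/4 in the row of a, so a leaves.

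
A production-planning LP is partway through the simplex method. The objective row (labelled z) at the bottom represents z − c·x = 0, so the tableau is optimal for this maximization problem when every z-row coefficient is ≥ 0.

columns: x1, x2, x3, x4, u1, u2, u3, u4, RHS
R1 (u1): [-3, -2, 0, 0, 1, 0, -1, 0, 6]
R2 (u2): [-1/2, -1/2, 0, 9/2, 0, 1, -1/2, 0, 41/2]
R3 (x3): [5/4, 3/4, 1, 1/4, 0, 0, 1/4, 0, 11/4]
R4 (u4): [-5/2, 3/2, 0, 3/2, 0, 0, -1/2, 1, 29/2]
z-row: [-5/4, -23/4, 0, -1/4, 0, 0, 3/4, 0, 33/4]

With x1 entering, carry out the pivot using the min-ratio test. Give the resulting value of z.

11

Ratio test on column x1 — row 1: entry -3 ≤ 0; row 2: entry -1/2 ≤ 0; row 3: (11/4)/(5/4) = 11/5; row 4: entry -5/2 ≤ 0. Minimum is 11/5 at row 3 (x3 leaves); pivot element 5/4.
Pivot on row 3; the z-row RHS becomes 33/4 − (-5/4)·(11/5) = 11.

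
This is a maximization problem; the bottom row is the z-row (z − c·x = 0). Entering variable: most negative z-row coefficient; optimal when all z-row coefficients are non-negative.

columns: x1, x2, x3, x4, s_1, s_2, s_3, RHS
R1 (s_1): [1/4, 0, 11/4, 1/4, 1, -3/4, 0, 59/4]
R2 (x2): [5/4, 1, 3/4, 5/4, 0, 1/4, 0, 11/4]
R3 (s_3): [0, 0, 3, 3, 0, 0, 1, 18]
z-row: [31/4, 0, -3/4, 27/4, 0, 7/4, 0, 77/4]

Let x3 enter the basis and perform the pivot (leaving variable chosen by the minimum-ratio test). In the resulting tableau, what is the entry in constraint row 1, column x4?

-13/3

Ratio test on column x3 — row 1: (59/4)/(11/4) = 59/11; row 2: (11/4)/(3/4) = 11/3; row 3: 18/3 = 6. Minimum is 11/3 at row 2 (x2 leaves); pivot element 3/4.
Divide row 2 by 3/4; eliminate column x3 from the other rows.
Row 1 update in column x4: 1/4 − (11/4)·(5/3) = -13/3.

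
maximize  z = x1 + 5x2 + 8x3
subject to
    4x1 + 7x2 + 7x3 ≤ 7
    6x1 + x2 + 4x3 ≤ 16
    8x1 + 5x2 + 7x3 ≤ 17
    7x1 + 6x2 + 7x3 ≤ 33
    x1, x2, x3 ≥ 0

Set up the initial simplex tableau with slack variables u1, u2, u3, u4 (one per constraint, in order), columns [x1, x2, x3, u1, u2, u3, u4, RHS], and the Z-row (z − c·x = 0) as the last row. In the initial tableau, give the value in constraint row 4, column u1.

0

Slack u1 belongs to constraint 1; its column is the unit vector e_1, so the entry in row 4 is 0.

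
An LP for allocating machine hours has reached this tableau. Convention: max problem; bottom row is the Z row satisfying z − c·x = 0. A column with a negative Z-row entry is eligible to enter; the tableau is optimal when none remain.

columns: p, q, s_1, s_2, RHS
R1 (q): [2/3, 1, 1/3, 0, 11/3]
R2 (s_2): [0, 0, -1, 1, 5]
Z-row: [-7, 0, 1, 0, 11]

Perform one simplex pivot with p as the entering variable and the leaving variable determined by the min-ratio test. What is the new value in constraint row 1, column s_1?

Ratio test on column p — row 1: (11/3)/(2/3) = 11/2; row 2: entry 0 ≤ 0. Minimum is 11/2 at row 1 (q leaves); pivot element 2/3.
Divide row 1 by 2/3; eliminate column p from the other rows.
In the new row 1, the s_1 entry is the old entry divided by the pivot: (1/3)/(2/3) = 1/2.

1/2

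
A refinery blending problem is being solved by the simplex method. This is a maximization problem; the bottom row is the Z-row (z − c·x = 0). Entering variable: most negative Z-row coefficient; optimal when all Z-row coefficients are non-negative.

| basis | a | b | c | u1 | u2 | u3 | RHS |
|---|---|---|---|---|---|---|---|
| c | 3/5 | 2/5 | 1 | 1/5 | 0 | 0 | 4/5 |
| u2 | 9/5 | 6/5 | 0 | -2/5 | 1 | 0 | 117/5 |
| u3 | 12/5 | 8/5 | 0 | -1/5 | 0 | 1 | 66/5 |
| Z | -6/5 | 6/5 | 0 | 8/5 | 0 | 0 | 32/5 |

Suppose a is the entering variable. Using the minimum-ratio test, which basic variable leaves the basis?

c

Column a entries and ratios — c: (4/5)/(3/5) = 4/3; u2: (117/5)/(9/5) = 13; u3: (66/5)/(12/5) = 11/2.
Smallest ratio is 4/3 in the row of c, so c leaves.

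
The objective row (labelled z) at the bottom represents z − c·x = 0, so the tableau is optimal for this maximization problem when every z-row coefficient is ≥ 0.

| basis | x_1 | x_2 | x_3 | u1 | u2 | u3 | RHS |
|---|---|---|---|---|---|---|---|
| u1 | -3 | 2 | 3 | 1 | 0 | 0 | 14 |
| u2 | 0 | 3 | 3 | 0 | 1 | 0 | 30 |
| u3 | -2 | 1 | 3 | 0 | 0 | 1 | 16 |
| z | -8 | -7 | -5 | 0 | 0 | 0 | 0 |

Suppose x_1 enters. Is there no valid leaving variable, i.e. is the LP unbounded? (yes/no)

yes

Every constraint-row entry in column x_1 is ≤ 0, so increasing x_1 is unbounded.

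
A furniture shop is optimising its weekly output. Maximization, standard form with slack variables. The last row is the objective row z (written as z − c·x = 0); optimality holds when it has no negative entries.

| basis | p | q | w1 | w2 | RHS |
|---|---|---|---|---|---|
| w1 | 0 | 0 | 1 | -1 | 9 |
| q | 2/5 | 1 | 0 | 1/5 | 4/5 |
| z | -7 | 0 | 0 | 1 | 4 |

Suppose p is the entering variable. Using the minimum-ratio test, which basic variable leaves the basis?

Column p entries and ratios — w1: 0 ≤ 0, skip; q: (4/5)/(2/5) = 2.
Smallest ratio is 2 in the row of q, so q leaves.

q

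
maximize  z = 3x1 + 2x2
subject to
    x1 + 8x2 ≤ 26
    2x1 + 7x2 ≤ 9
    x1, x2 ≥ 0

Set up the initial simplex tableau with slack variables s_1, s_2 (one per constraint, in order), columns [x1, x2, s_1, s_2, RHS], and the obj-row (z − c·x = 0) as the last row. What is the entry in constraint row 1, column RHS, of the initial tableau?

26

The RHS of constraint 1 is b_1 = 26.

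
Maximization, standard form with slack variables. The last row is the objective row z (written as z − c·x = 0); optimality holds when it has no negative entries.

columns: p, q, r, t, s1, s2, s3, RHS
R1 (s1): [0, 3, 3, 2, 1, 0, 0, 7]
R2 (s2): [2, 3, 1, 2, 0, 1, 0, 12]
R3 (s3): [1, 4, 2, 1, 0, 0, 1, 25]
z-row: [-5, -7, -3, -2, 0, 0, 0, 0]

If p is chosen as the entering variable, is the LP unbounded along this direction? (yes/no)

no

Column p has positive entries in row(s) 2, 3, so the ratio test bounds it — not unbounded.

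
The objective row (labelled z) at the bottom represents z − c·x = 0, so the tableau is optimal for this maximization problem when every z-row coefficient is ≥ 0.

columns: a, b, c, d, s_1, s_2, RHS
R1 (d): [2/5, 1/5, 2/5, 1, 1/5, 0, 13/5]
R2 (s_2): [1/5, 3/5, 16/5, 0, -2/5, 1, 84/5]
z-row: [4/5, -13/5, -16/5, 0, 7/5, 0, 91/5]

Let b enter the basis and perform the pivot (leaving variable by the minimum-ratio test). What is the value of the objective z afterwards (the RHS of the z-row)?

52

Ratio test on column b — row 1: (13/5)/(1/5) = 13; row 2: (84/5)/(3/5) = 28. Minimum is 13 at row 1 (d leaves); pivot element 1/5.
Pivot on row 1; the z-row RHS becomes 91/5 − (-13/5)·13 = 52.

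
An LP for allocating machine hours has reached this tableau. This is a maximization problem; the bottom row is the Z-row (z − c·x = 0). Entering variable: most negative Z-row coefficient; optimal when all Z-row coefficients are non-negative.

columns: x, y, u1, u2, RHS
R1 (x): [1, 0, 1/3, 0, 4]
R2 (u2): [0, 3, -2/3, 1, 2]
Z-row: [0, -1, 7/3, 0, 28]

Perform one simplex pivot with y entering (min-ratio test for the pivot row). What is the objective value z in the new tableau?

86/3

Ratio test on column y — row 1: entry 0 ≤ 0; row 2: 2/3 = 2/3. Minimum is 2/3 at row 2 (u2 leaves); pivot element 3.
Pivot on row 2; the Z-row RHS becomes 28 − (-1)·(2/3) = 86/3.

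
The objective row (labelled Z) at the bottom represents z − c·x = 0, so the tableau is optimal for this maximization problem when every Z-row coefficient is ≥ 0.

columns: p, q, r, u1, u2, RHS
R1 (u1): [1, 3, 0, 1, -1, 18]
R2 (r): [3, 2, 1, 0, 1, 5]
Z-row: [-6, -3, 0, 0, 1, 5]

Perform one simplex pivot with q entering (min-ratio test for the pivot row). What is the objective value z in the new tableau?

25/2

Ratio test on column q — row 1: 18/3 = 6; row 2: 5/2 = 5/2. Minimum is 5/2 at row 2 (r leaves); pivot element 2.
Pivot on row 2; the Z-row RHS becomes 5 − (-3)·(5/2) = 25/2.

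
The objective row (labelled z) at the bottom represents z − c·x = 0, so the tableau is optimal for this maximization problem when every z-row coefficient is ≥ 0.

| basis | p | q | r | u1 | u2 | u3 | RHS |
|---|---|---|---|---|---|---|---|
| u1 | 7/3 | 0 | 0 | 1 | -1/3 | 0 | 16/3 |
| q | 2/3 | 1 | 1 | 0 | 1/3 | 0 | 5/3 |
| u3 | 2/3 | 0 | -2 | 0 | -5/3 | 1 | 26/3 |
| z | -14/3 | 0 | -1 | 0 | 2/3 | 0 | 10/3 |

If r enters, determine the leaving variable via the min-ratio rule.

Column r entries and ratios — u1: 0 ≤ 0, skip; q: (5/3)/1 = 5/3; u3: -2 ≤ 0, skip.
Smallest ratio is 5/3 in the row of q, so q leaves.

q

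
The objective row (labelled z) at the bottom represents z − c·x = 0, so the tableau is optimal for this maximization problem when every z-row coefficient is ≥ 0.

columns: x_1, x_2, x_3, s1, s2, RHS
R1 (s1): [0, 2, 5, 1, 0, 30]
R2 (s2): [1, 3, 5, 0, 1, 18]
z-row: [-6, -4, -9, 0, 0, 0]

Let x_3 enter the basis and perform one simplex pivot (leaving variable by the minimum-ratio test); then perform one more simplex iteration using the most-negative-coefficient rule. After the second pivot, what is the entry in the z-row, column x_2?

14

Ratio test on column x_3 — row 1: 30/5 = 6; row 2: 18/5 = 18/5. Minimum is 18/5 at row 2 (s2 leaves); pivot element 5.
Divide row 2 by 5; eliminate column x_3 from the other rows.
Second iteration: most negative z-row entry is -21/5 in column x_1, so x_1 enters.
Ratio test on column x_1 — row 1: entry -1 ≤ 0; row 2: (18/5)/(1/5) = 18. Minimum is 18 at row 2 (x_3 leaves); pivot element 1/5.
Divide row 2 by 1/5; eliminate column x_1 from the other rows.
After both pivots, the entry at the z-row, column x_2 is 14.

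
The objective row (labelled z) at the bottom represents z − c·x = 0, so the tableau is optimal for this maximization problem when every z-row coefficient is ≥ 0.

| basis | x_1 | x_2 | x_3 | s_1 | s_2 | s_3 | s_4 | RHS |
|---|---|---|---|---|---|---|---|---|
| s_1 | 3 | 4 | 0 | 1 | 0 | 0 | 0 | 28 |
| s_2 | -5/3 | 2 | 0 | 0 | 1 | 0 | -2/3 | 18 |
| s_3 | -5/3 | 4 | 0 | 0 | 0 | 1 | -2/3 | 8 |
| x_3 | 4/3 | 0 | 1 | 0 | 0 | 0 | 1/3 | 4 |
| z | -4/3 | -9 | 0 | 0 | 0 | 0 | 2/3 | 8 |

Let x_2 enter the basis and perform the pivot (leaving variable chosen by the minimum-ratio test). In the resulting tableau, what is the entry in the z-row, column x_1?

-61/12

Ratio test on column x_2 — row 1: 28/4 = 7; row 2: 18/2 = 9; row 3: 8/4 = 2; row 4: entry 0 ≤ 0. Minimum is 2 at row 3 (s_3 leaves); pivot element 4.
Divide row 3 by 4; eliminate column x_2 from the other rows.
z-row update in column x_1: -4/3 − (-9)·(-5/12) = -61/12.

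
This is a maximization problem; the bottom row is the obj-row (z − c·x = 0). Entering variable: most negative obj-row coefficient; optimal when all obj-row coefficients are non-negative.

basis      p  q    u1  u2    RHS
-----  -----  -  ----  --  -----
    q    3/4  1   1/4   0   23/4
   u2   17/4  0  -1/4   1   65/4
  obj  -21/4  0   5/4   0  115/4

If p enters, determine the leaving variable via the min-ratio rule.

Column p entries and ratios — q: (23/4)/(3/4) = 23/3; u2: (65/4)/(17/4) = 65/17.
Smallest ratio is 65/17 in the row of u2, so u2 leaves.

u2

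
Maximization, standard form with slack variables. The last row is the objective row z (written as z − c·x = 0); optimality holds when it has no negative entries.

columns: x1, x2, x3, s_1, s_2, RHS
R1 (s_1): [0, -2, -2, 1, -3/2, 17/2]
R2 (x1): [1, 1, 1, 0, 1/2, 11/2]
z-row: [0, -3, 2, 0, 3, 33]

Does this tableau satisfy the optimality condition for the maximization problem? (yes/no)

The z-row has a negative entry -3 in column x2, so it is not optimal.

no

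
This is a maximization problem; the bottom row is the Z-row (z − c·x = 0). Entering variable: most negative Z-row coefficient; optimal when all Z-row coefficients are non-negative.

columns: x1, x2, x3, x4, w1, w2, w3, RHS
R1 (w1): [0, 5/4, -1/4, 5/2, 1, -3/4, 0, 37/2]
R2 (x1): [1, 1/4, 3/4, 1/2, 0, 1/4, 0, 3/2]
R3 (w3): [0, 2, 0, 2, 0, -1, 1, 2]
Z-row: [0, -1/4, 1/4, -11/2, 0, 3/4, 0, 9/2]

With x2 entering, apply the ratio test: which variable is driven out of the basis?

w3

Column x2 entries and ratios — w1: (37/2)/(5/4) = 74/5; x1: (3/2)/(1/4) = 6; w3: 2/2 = 1.
Smallest ratio is 1 in the row of w3, so w3 leaves.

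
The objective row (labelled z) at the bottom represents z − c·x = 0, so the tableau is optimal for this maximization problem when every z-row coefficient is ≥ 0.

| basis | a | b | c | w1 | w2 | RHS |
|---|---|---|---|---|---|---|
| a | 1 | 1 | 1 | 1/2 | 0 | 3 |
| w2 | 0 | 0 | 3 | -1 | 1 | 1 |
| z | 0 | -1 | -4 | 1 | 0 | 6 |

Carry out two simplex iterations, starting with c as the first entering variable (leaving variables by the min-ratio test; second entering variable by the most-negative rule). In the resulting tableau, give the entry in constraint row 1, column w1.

Ratio test on column c — row 1: 3/1 = 3; row 2: 1/3 = 1/3. Minimum is 1/3 at row 2 (w2 leaves); pivot element 3.
Divide row 2 by 3; eliminate column c from the other rows.
Second iteration: most negative z-row entry is -1 in column b, so b enters.
Ratio test on column b — row 1: (8/3)/1 = 8/3; row 2: entry 0 ≤ 0. Minimum is 8/3 at row 1 (a leaves); pivot element 1.
Divide row 1 by 1; eliminate column b from the other rows.
After both pivots, the entry at constraint row 1, column w1 is 5/6.

5/6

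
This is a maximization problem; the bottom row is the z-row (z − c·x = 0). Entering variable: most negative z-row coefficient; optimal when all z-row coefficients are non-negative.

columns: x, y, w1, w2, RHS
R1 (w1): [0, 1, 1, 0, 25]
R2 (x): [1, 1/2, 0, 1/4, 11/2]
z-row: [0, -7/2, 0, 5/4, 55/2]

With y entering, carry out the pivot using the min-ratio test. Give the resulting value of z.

Ratio test on column y — row 1: 25/1 = 25; row 2: (11/2)/(1/2) = 11. Minimum is 11 at row 2 (x leaves); pivot element 1/2.
Pivot on row 2; the z-row RHS becomes 55/2 − (-7/2)·11 = 66.

66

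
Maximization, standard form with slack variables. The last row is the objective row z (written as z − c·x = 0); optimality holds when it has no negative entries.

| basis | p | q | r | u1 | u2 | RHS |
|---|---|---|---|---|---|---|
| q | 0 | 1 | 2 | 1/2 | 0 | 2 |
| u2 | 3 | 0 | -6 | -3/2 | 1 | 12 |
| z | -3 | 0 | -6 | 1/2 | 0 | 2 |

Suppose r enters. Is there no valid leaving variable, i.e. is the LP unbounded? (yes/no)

Column r has positive entries in row(s) 1, so the ratio test bounds it — not unbounded.

no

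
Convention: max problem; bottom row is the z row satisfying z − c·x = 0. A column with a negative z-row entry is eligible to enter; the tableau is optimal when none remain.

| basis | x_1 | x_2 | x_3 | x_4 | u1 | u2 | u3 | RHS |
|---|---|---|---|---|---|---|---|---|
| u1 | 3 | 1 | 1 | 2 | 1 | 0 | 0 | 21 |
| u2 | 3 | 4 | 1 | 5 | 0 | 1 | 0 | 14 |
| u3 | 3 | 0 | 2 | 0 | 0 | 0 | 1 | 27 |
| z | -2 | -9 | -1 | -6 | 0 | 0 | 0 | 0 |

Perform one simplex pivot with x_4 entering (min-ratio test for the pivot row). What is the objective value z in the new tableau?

84/5

Ratio test on column x_4 — row 1: 21/2 = 21/2; row 2: 14/5 = 14/5; row 3: entry 0 ≤ 0. Minimum is 14/5 at row 2 (u2 leaves); pivot element 5.
Pivot on row 2; the z-row RHS becomes 0 − (-6)·(14/5) = 84/5.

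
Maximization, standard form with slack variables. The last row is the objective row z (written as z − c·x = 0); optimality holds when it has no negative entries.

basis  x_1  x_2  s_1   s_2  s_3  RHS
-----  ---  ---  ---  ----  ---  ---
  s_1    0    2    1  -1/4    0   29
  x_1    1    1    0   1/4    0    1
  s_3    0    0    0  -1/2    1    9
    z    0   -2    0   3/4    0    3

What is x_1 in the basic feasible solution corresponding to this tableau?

1

x_1 is basic (row 2); its value is the RHS of that row, 1.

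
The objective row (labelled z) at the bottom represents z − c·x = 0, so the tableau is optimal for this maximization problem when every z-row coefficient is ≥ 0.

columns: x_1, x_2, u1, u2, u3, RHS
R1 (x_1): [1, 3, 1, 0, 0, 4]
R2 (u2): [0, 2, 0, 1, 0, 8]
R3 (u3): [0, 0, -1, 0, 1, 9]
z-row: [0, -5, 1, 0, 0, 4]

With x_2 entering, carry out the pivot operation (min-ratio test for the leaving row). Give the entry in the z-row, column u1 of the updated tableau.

Ratio test on column x_2 — row 1: 4/3 = 4/3; row 2: 8/2 = 4; row 3: entry 0 ≤ 0. Minimum is 4/3 at row 1 (x_1 leaves); pivot element 3.
Divide row 1 by 3; eliminate column x_2 from the other rows.
z-row update in column u1: 1 − (-5)·(1/3) = 8/3.

8/3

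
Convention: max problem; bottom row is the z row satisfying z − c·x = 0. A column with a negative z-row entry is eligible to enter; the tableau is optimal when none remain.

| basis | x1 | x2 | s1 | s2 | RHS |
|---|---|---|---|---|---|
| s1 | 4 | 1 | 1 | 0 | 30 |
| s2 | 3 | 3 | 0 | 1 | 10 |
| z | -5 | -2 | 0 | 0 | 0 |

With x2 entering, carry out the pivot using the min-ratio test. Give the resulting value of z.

Ratio test on column x2 — row 1: 30/1 = 30; row 2: 10/3 = 10/3. Minimum is 10/3 at row 2 (s2 leaves); pivot element 3.
Pivot on row 2; the z-row RHS becomes 0 − (-2)·(10/3) = 20/3.

20/3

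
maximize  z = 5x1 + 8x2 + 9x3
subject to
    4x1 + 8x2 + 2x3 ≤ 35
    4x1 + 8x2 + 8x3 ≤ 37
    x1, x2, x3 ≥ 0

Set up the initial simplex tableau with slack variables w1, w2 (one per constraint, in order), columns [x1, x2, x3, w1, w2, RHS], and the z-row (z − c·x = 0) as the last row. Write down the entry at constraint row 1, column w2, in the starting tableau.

0

Slack w2 belongs to constraint 2; its column is the unit vector e_2, so the entry in row 1 is 0.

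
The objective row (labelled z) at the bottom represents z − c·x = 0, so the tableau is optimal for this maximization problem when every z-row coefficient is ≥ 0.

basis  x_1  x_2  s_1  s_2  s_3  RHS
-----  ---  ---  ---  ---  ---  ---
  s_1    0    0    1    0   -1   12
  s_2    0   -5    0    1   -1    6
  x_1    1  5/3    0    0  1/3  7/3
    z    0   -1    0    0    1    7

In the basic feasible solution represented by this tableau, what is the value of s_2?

6

s_2 is basic (row 2); its value is the RHS of that row, 6.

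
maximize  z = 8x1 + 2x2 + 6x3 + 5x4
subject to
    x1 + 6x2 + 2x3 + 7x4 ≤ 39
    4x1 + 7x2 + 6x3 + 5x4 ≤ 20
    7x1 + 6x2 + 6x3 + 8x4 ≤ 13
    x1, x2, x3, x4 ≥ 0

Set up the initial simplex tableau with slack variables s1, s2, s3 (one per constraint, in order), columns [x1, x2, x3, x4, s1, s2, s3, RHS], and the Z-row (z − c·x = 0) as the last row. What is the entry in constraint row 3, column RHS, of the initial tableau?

13

The RHS of constraint 3 is b_3 = 13.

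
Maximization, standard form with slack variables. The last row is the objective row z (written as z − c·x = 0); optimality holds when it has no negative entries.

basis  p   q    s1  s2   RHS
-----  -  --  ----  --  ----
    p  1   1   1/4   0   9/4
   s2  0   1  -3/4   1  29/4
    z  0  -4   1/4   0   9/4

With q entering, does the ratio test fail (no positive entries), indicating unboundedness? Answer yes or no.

no

Column q has positive entries in row(s) 1, 2, so the ratio test bounds it — not unbounded.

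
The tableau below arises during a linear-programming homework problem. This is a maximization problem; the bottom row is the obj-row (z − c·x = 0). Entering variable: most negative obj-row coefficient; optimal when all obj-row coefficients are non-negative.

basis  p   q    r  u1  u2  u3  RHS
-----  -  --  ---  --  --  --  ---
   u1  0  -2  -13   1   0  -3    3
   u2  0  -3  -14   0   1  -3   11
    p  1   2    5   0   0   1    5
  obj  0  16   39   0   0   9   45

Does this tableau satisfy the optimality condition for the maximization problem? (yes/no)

yes

Every obj-row coefficient is ≥ 0, so the tableau is optimal.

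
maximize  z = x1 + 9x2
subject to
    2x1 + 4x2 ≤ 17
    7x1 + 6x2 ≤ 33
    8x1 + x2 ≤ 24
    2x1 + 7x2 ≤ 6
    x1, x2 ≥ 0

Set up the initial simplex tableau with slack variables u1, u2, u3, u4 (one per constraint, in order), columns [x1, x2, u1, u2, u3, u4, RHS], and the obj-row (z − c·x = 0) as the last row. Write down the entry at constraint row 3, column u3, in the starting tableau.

Slack u3 belongs to constraint 3; its column is the unit vector e_3, so the entry in row 3 is 1.

1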